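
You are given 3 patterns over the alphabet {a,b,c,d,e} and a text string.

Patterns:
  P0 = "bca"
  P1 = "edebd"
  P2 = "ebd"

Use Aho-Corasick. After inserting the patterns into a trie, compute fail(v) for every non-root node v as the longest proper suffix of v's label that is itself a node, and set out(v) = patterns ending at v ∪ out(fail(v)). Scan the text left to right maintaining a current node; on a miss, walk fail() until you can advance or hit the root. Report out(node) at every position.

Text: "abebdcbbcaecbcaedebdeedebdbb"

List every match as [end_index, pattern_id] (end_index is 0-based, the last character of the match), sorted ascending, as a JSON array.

Construct AC machine:
Trie (insert patterns):
  0='ε' goto b→1 e→4
  1='b' goto c→2
  2='bc' goto a→3
  3='bca' goto ·  [P0 ends]
  4='e' goto b→9 d→5
  5='ed' goto e→6
  6='ede' goto b→7
  7='edeb' goto d→8
  8='edebd' goto ·  [P1 ends]
  9='eb' goto d→10
  10='ebd' goto ·  [P2 ends]

Failure links (BFS by depth):
  n1('b'): parent n0 fail=0; on 'b' 0 → fail=0;  out ∅∪∅=∅
  n4('e'): parent n0 fail=0; on 'e' 0 → fail=0;  out ∅∪∅=∅
  n2('bc'): parent n1 fail=0; on 'c' 0 → fail=0;  out ∅∪∅=∅
  n5('ed'): parent n4 fail=0; on 'd' 0 → fail=0;  out ∅∪∅=∅
  n9('eb'): parent n4 fail=0; on 'b' 0 → fail=1;  out ∅∪∅=∅
  n3('bca'): parent n2 fail=0; on 'a' 0 → fail=0;  out {0}∪∅={0}
  n6('ede'): parent n5 fail=0; on 'e' 0 → fail=4;  out ∅∪∅=∅
  n10('ebd'): parent n9 fail=1; on 'd' 1→0 → fail=0;  out {2}∪∅={2}
  n7('edeb'): parent n6 fail=4; on 'b' 4 → fail=9;  out ∅∪∅=∅
  n8('edebd'): parent n7 fail=9; on 'd' 9 → fail=10;  out {1}∪{2}={1,2}

Scan:
pos 0 'a': at 0
pos 1 'b': at 1
pos 2 'e': at 4 (via fail)
pos 3 'b': at 9
pos 4 'd': at 10  → match P2@[2:4]
pos 5 'c': at 0 (via fail)
pos 6 'b': at 1
pos 7 'b': at 1 (via fail)
pos 8 'c': at 2
pos 9 'a': at 3  → match P0@[7:9]
pos 10 'e': at 4 (via fail)
pos 11 'c': at 0 (via fail)
pos 12 'b': at 1
pos 13 'c': at 2
pos 14 'a': at 3  → match P0@[12:14]
pos 15 'e': at 4 (via fail)
pos 16 'd': at 5
pos 17 'e': at 6
pos 18 'b': at 7
pos 19 'd': at 8  → match P1@[15:19],P2@[17:19]
pos 20 'e': at 4 (via fail)
pos 21 'e': at 4 (via fail)
pos 22 'd': at 5
pos 23 'e': at 6
pos 24 'b': at 7
pos 25 'd': at 8  → match P1@[21:25],P2@[23:25]
pos 26 'b': at 1 (via fail)
pos 27 'b': at 1 (via fail)

Matches: [[4,2],[9,0],[14,0],[19,1],[19,2],[25,1],[25,2]]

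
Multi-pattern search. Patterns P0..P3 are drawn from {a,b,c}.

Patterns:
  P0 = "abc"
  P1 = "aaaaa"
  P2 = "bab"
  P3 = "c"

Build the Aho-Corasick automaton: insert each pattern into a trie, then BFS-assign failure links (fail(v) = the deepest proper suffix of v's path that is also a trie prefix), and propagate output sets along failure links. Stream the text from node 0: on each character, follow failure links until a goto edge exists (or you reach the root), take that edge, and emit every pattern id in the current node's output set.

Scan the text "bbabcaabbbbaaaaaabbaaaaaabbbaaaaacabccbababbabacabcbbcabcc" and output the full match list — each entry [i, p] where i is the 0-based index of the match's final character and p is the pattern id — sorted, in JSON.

Build automaton:
Trie (insert patterns):
  0='ε' goto a→1 b→8 c→11
  1='a' goto a→4 b→2
  2='ab' goto c→3
  3='abc' goto ·  ←P0
  4='aa' goto a→5
  5='aaa' goto a→6
  6='aaaa' goto a→7
  7='aaaaa' goto ·  ←P1
  8='b' goto a→9
  9='ba' goto b→10
  10='bab' goto ·  ←P2
  11='c' goto ·  ←P3

BFS fail/out derivation:
  n1('a'): parent n0 fail=0; on 'a' 0 → fail=0;  out ∅∪∅=∅
  n8('b'): parent n0 fail=0; on 'b' 0 → fail=0;  out ∅∪∅=∅
  n11('c'): parent n0 fail=0; on 'c' 0 → fail=0;  out {3}∪∅={3}
  n2('ab'): parent n1 fail=0; on 'b' 0 → fail=8;  out ∅∪∅=∅
  n4('aa'): parent n1 fail=0; on 'a' 0 → fail=1;  out ∅∪∅=∅
  n9('ba'): parent n8 fail=0; on 'a' 0 → fail=1;  out ∅∪∅=∅
  n3('abc'): parent n2 fail=8; on 'c' 8→0 → fail=11;  out {0}∪{3}={0,3}
  n5('aaa'): parent n4 fail=1; on 'a' 1 → fail=4;  out ∅∪∅=∅
  n10('bab'): parent n9 fail=1; on 'b' 1 → fail=2;  out {2}∪∅={2}
  n6('aaaa'): parent n5 fail=4; on 'a' 4 → fail=5;  out ∅∪∅=∅
  n7('aaaaa'): parent n6 fail=5; on 'a' 5 → fail=6;  out {1}∪∅={1}

Run:
i=0 'b': node 0→8
i=1 'b': node 8→8 (fail-walked)
i=2 'a': node 8→9
i=3 'b': node 9→10  ** P2@[1:3]
i=4 'c': node 10→3 (fail-walked)  ** P0@[2:4],P3@[4:4]
i=5 'a': node 3→1 (fail-walked)
i=6 'a': node 1→4
i=7 'b': node 4→2 (fail-walked)
i=8 'b': node 2→8 (fail-walked)
i=9 'b': node 8→8 (fail-walked)
i=10 'b': node 8→8 (fail-walked)
i=11 'a': node 8→9
i=12 'a': node 9→4 (fail-walked)
i=13 'a': node 4→5
i=14 'a': node 5→6
i=15 'a': node 6→7  ** P1@[11:15]
i=16 'a': node 7→7 (fail-walked)  ** P1@[12:16]
i=17 'b': node 7→2 (fail-walked)
i=18 'b': node 2→8 (fail-walked)
i=19 'a': node 8→9
i=20 'a': node 9→4 (fail-walked)
i=21 'a': node 4→5
i=22 'a': node 5→6
i=23 'a': node 6→7  ** P1@[19:23]
i=24 'a': node 7→7 (fail-walked)  ** P1@[20:24]
i=25 'b': node 7→2 (fail-walked)
i=26 'b': node 2→8 (fail-walked)
i=27 'b': node 8→8 (fail-walked)
i=28 'a': node 8→9
i=29 'a': node 9→4 (fail-walked)
i=30 'a': node 4→5
i=31 'a': node 5→6
i=32 'a': node 6→7  ** P1@[28:32]
i=33 'c': node 7→11 (fail-walked)  ** P3@[33:33]
i=34 'a': node 11→1 (fail-walked)
i=35 'b': node 1→2
i=36 'c': node 2→3  ** P0@[34:36],P3@[36:36]
i=37 'c': node 3→11 (fail-walked)  ** P3@[37:37]
i=38 'b': node 11→8 (fail-walked)
i=39 'a': node 8→9
i=40 'b': node 9→10  ** P2@[38:40]
i=41 'a': node 10→9 (fail-walked)
i=42 'b': node 9→10  ** P2@[40:42]
i=43 'b': node 10→8 (fail-walked)
i=44 'a': node 8→9
i=45 'b': node 9→10  ** P2@[43:45]
i=46 'a': node 10→9 (fail-walked)
i=47 'c': node 9→11 (fail-walked)  ** P3@[47:47]
i=48 'a': node 11→1 (fail-walked)
i=49 'b': node 1→2
i=50 'c': node 2→3  ** P0@[48:50],P3@[50:50]
i=51 'b': node 3→8 (fail-walked)
i=52 'b': node 8→8 (fail-walked)
i=53 'c': node 8→11 (fail-walked)  ** P3@[53:53]
i=54 'a': node 11→1 (fail-walked)
i=55 'b': node 1→2
i=56 'c': node 2→3  ** P0@[54:56],P3@[56:56]
i=57 'c': node 3→11 (fail-walked)  ** P3@[57:57]

Matches: [[3,2],[4,0],[4,3],[15,1],[16,1],[23,1],[24,1],[32,1],[33,3],[36,0],[36,3],[37,3],[40,2],[42,2],[45,2],[47,3],[50,0],[50,3],[53,3],[56,0],[56,3],[57,3]]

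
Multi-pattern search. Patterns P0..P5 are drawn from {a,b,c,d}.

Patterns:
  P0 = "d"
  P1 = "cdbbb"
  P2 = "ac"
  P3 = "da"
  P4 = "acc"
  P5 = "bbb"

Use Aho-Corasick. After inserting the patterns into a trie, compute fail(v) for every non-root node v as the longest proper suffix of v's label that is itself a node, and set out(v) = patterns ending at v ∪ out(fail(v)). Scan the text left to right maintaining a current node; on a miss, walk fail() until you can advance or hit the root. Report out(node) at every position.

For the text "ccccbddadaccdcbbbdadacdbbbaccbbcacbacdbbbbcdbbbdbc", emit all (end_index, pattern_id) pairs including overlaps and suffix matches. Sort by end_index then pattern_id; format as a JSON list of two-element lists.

Build:
Trie nodes:
  n0 'ε': a→7 b→11 c→2 d→1
  n1 'd': a→9  [P0 ends]
  n2 'c': d→3
  n3 'cd': b→4
  n4 'cdb': b→5
  n5 'cdbb': b→6
  n6 'cdbbb': ·  [P1 ends]
  n7 'a': c→8
  n8 'ac': c→10  [P2 ends]
  n9 'da': ·  [P3 ends]
  n10 'acc': ·  [P4 ends]
  n11 'b': b→12
  n12 'bb': b→13
  n13 'bbb': ·  [P5 ends]

Failure links (BFS by depth):
  n1('d'): parent n0 fail=0; on 'd' 0 → fail=0;  out {0}∪∅={0}
  n2('c'): parent n0 fail=0; on 'c' 0 → fail=0;  out ∅∪∅=∅
  n7('a'): parent n0 fail=0; on 'a' 0 → fail=0;  out ∅∪∅=∅
  n11('b'): parent n0 fail=0; on 'b' 0 → fail=0;  out ∅∪∅=∅
  n3('cd'): parent n2 fail=0; on 'd' 0 → fail=1;  out ∅∪{0}={0}
  n8('ac'): parent n7 fail=0; on 'c' 0 → fail=2;  out {2}∪∅={2}
  n9('da'): parent n1 fail=0; on 'a' 0 → fail=7;  out {3}∪∅={3}
  n12('bb'): parent n11 fail=0; on 'b' 0 → fail=11;  out ∅∪∅=∅
  n4('cdb'): parent n3 fail=1; on 'b' 1→0 → fail=11;  out ∅∪∅=∅
  n10('acc'): parent n8 fail=2; on 'c' 2→0 → fail=2;  out {4}∪∅={4}
  n13('bbb'): parent n12 fail=11; on 'b' 11 → fail=12;  out {5}∪∅={5}
  n5('cdbb'): parent n4 fail=11; on 'b' 11 → fail=12;  out ∅∪∅=∅
  n6('cdbbb'): parent n5 fail=12; on 'b' 12 → fail=13;  out {1}∪{5}={1,5}

Scan:
i=0 'c': node 0→2
i=1 'c': node 2→2 (fail-walked)
i=2 'c': node 2→2 (fail-walked)
i=3 'c': node 2→2 (fail-walked)
i=4 'b': node 2→11 (fail-walked)
i=5 'd': node 11→1 (fail-walked)  emit P0@[5:5]
i=6 'd': node 1→1 (fail-walked)  emit P0@[6:6]
i=7 'a': node 1→9  emit P3@[6:7]
i=8 'd': node 9→1 (fail-walked)  emit P0@[8:8]
i=9 'a': node 1→9  emit P3@[8:9]
i=10 'c': node 9→8 (fail-walked)  emit P2@[9:10]
i=11 'c': node 8→10  emit P4@[9:11]
i=12 'd': node 10→3 (fail-walked)  emit P0@[12:12]
i=13 'c': node 3→2 (fail-walked)
i=14 'b': node 2→11 (fail-walked)
i=15 'b': node 11→12
i=16 'b': node 12→13  emit P5@[14:16]
i=17 'd': node 13→1 (fail-walked)  emit P0@[17:17]
i=18 'a': node 1→9  emit P3@[17:18]
i=19 'd': node 9→1 (fail-walked)  emit P0@[19:19]
i=20 'a': node 1→9  emit P3@[19:20]
i=21 'c': node 9→8 (fail-walked)  emit P2@[20:21]
i=22 'd': node 8→3 (fail-walked)  emit P0@[22:22]
i=23 'b': node 3→4
i=24 'b': node 4→5
i=25 'b': node 5→6  emit P1@[21:25],P5@[23:25]
i=26 'a': node 6→7 (fail-walked)
i=27 'c': node 7→8  emit P2@[26:27]
i=28 'c': node 8→10  emit P4@[26:28]
i=29 'b': node 10→11 (fail-walked)
i=30 'b': node 11→12
i=31 'c': node 12→2 (fail-walked)
i=32 'a': node 2→7 (fail-walked)
i=33 'c': node 7→8  emit P2@[32:33]
i=34 'b': node 8→11 (fail-walked)
i=35 'a': node 11→7 (fail-walked)
i=36 'c': node 7→8  emit P2@[35:36]
i=37 'd': node 8→3 (fail-walked)  emit P0@[37:37]
i=38 'b': node 3→4
i=39 'b': node 4→5
i=40 'b': node 5→6  emit P1@[36:40],P5@[38:40]
i=41 'b': node 6→13 (fail-walked)  emit P5@[39:41]
i=42 'c': node 13→2 (fail-walked)
i=43 'd': node 2→3  emit P0@[43:43]
i=44 'b': node 3→4
i=45 'b': node 4→5
i=46 'b': node 5→6  emit P1@[42:46],P5@[44:46]
i=47 'd': node 6→1 (fail-walked)  emit P0@[47:47]
i=48 'b': node 1→11 (fail-walked)
i=49 'c': node 11→2 (fail-walked)

Matches: [[5,0],[6,0],[7,3],[8,0],[9,3],[10,2],[11,4],[12,0],[16,5],[17,0],[18,3],[19,0],[20,3],[21,2],[22,0],[25,1],[25,5],[27,2],[28,4],[33,2],[36,2],[37,0],[40,1],[40,5],[41,5],[43,0],[46,1],[46,5],[47,0]]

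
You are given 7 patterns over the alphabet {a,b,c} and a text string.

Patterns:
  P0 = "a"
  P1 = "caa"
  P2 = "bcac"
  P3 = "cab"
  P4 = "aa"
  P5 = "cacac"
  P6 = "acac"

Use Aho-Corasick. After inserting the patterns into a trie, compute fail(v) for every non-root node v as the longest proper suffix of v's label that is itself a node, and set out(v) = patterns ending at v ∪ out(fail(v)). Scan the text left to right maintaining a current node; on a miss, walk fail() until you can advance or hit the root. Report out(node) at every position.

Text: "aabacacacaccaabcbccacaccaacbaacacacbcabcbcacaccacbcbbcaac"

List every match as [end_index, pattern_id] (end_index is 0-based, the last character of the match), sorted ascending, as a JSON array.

Build:
Trie (insert patterns):
  n0 'ε': a→1 b→5 c→2
  n1 'a': a→10 c→14  [P0 ends]
  n2 'c': a→3
  n3 'ca': a→4 b→9 c→11
  n4 'caa': ·  [P1 ends]
  n5 'b': c→6
  n6 'bc': a→7
  n7 'bca': c→8
  n8 'bcac': ·  [P2 ends]
  n9 'cab': ·  [P3 ends]
  n10 'aa': ·  [P4 ends]
  n11 'cac': a→12
  n12 'caca': c→13
  n13 'cacac': ·  [P5 ends]
  n14 'ac': a→15
  n15 'aca': c→16
  n16 'acac': ·  [P6 ends]

Failure links (BFS by depth):
  n1('a'): parent n0 fail=0; on 'a' 0 → fail=0;  out {0}∪∅={0}
  n2('c'): parent n0 fail=0; on 'c' 0 → fail=0;  out ∅∪∅=∅
  n5('b'): parent n0 fail=0; on 'b' 0 → fail=0;  out ∅∪∅=∅
  n3('ca'): parent n2 fail=0; on 'a' 0 → fail=1;  out ∅∪{0}={0}
  n6('bc'): parent n5 fail=0; on 'c' 0 → fail=2;  out ∅∪∅=∅
  n10('aa'): parent n1 fail=0; on 'a' 0 → fail=1;  out {4}∪{0}={0,4}
  n14('ac'): parent n1 fail=0; on 'c' 0 → fail=2;  out ∅∪∅=∅
  n4('caa'): parent n3 fail=1; on 'a' 1 → fail=10;  out {1}∪{0,4}={0,1,4}
  n7('bca'): parent n6 fail=2; on 'a' 2 → fail=3;  out ∅∪{0}={0}
  n9('cab'): parent n3 fail=1; on 'b' 1→0 → fail=5;  out {3}∪∅={3}
  n11('cac'): parent n3 fail=1; on 'c' 1 → fail=14;  out ∅∪∅=∅
  n15('aca'): parent n14 fail=2; on 'a' 2 → fail=3;  out ∅∪{0}={0}
  n8('bcac'): parent n7 fail=3; on 'c' 3 → fail=11;  out {2}∪∅={2}
  n12('caca'): parent n11 fail=14; on 'a' 14 → fail=15;  out ∅∪{0}={0}
  n16('acac'): parent n15 fail=3; on 'c' 3 → fail=11;  out {6}∪∅={6}
  n13('cacac'): parent n12 fail=15; on 'c' 15 → fail=16;  out {5}∪{6}={5,6}

Scan:
pos 0 'a': at 1  ** P0@[0:0]
pos 1 'a': at 10  ** P0@[1:1],P4@[0:1]
pos 2 'b': at 5 (via fail)
pos 3 'a': at 1 (via fail)  ** P0@[3:3]
pos 4 'c': at 14
pos 5 'a': at 15  ** P0@[5:5]
pos 6 'c': at 16  ** P6@[3:6]
pos 7 'a': at 12 (via fail)  ** P0@[7:7]
pos 8 'c': at 13  ** P5@[4:8],P6@[5:8]
pos 9 'a': at 12 (via fail)  ** P0@[9:9]
pos 10 'c': at 13  ** P5@[6:10],P6@[7:10]
pos 11 'c': at 2 (via fail)
pos 12 'a': at 3  ** P0@[12:12]
pos 13 'a': at 4  ** P0@[13:13],P1@[11:13],P4@[12:13]
pos 14 'b': at 5 (via fail)
pos 15 'c': at 6
pos 16 'b': at 5 (via fail)
pos 17 'c': at 6
pos 18 'c': at 2 (via fail)
pos 19 'a': at 3  ** P0@[19:19]
pos 20 'c': at 11
pos 21 'a': at 12  ** P0@[21:21]
pos 22 'c': at 13  ** P5@[18:22],P6@[19:22]
pos 23 'c': at 2 (via fail)
pos 24 'a': at 3  ** P0@[24:24]
pos 25 'a': at 4  ** P0@[25:25],P1@[23:25],P4@[24:25]
pos 26 'c': at 14 (via fail)
pos 27 'b': at 5 (via fail)
pos 28 'a': at 1 (via fail)  ** P0@[28:28]
pos 29 'a': at 10  ** P0@[29:29],P4@[28:29]
pos 30 'c': at 14 (via fail)
pos 31 'a': at 15  ** P0@[31:31]
pos 32 'c': at 16  ** P6@[29:32]
pos 33 'a': at 12 (via fail)  ** P0@[33:33]
pos 34 'c': at 13  ** P5@[30:34],P6@[31:34]
pos 35 'b': at 5 (via fail)
pos 36 'c': at 6
pos 37 'a': at 7  ** P0@[37:37]
pos 38 'b': at 9 (via fail)  ** P3@[36:38]
pos 39 'c': at 6 (via fail)
pos 40 'b': at 5 (via fail)
pos 41 'c': at 6
pos 42 'a': at 7  ** P0@[42:42]
pos 43 'c': at 8  ** P2@[40:43]
pos 44 'a': at 12 (via fail)  ** P0@[44:44]
pos 45 'c': at 13  ** P5@[41:45],P6@[42:45]
pos 46 'c': at 2 (via fail)
pos 47 'a': at 3  ** P0@[47:47]
pos 48 'c': at 11
pos 49 'b': at 5 (via fail)
pos 50 'c': at 6
pos 51 'b': at 5 (via fail)
pos 52 'b': at 5 (via fail)
pos 53 'c': at 6
pos 54 'a': at 7  ** P0@[54:54]
pos 55 'a': at 4 (via fail)  ** P0@[55:55],P1@[53:55],P4@[54:55]
pos 56 'c': at 14 (via fail)

All matches (sorted): [[0,0],[1,0],[1,4],[3,0],[5,0],[6,6],[7,0],[8,5],[8,6],[9,0],[10,5],[10,6],[12,0],[13,0],[13,1],[13,4],[19,0],[21,0],[22,5],[22,6],[24,0],[25,0],[25,1],[25,4],[28,0],[29,0],[29,4],[31,0],[32,6],[33,0],[34,5],[34,6],[37,0],[38,3],[42,0],[43,2],[44,0],[45,5],[45,6],[47,0],[54,0],[55,0],[55,1],[55,4]]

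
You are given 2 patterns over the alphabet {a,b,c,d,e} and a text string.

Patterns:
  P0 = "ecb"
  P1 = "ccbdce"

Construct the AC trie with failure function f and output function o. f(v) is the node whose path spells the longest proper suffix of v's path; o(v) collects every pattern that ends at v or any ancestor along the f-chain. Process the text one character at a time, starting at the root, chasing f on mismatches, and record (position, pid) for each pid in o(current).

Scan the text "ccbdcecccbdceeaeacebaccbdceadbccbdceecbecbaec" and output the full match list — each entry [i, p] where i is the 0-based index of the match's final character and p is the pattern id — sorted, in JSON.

Build:
Trie nodes:
  n0 'ε': c→4 e→1
  n1 'e': c→2
  n2 'ec': b→3
  n3 'ecb': ·  ←P0
  n4 'c': c→5
  n5 'cc': b→6
  n6 'ccb': d→7
  n7 'ccbd': c→8
  n8 'ccbdc': e→9
  n9 'ccbdce': ·  ←P1

BFS fail/out derivation:
  n1('e'): parent n0 fail=0; on 'e' 0 → fail=0;  out ∅∪∅=∅
  n4('c'): parent n0 fail=0; on 'c' 0 → fail=0;  out ∅∪∅=∅
  n2('ec'): parent n1 fail=0; on 'c' 0 → fail=4;  out ∅∪∅=∅
  n5('cc'): parent n4 fail=0; on 'c' 0 → fail=4;  out ∅∪∅=∅
  n3('ecb'): parent n2 fail=4; on 'b' 4→0 → fail=0;  out {0}∪∅={0}
  n6('ccb'): parent n5 fail=4; on 'b' 4→0 → fail=0;  out ∅∪∅=∅
  n7('ccbd'): parent n6 fail=0; on 'd' 0 → fail=0;  out ∅∪∅=∅
  n8('ccbdc'): parent n7 fail=0; on 'c' 0 → fail=4;  out ∅∪∅=∅
  n9('ccbdce'): parent n8 fail=4; on 'e' 4→0 → fail=1;  out {1}∪∅={1}

Text stream:
pos 0 'c': at 4
pos 1 'c': at 5
pos 2 'b': at 6
pos 3 'd': at 7
pos 4 'c': at 8
pos 5 'e': at 9  → match P1@[0:5]
pos 6 'c': at 2 (fail-walked)
pos 7 'c': at 5 (fail-walked)
pos 8 'c': at 5 (fail-walked)
pos 9 'b': at 6
pos 10 'd': at 7
pos 11 'c': at 8
pos 12 'e': at 9  → match P1@[7:12]
pos 13 'e': at 1 (fail-walked)
pos 14 'a': at 0 (fail-walked)
pos 15 'e': at 1
pos 16 'a': at 0 (fail-walked)
pos 17 'c': at 4
pos 18 'e': at 1 (fail-walked)
pos 19 'b': at 0 (fail-walked)
pos 20 'a': at 0
pos 21 'c': at 4
pos 22 'c': at 5
pos 23 'b': at 6
pos 24 'd': at 7
pos 25 'c': at 8
pos 26 'e': at 9  → match P1@[21:26]
pos 27 'a': at 0 (fail-walked)
pos 28 'd': at 0
pos 29 'b': at 0
pos 30 'c': at 4
pos 31 'c': at 5
pos 32 'b': at 6
pos 33 'd': at 7
pos 34 'c': at 8
pos 35 'e': at 9  → match P1@[30:35]
pos 36 'e': at 1 (fail-walked)
pos 37 'c': at 2
pos 38 'b': at 3  → match P0@[36:38]
pos 39 'e': at 1 (fail-walked)
pos 40 'c': at 2
pos 41 'b': at 3  → match P0@[39:41]
pos 42 'a': at 0 (fail-walked)
pos 43 'e': at 1
pos 44 'c': at 2

All matches (sorted): [[5,1],[12,1],[26,1],[35,1],[38,0],[41,0]]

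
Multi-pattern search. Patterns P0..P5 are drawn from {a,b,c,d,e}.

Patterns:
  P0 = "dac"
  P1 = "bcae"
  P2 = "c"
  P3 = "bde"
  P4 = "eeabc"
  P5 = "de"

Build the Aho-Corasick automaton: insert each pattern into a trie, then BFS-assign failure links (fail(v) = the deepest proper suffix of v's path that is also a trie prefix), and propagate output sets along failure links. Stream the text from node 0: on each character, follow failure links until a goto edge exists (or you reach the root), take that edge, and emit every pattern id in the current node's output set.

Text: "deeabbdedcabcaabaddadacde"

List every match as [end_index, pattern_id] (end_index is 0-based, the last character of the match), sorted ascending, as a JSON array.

Build automaton:
Trie (insert patterns):
  n0 'ε': b→4 c→8 d→1 e→11
  n1 'd': a→2 e→16
  n2 'da': c→3
  n3 'dac': ·  [P0 ends]
  n4 'b': c→5 d→9
  n5 'bc': a→6
  n6 'bca': e→7
  n7 'bcae': ·  [P1 ends]
  n8 'c': ·  [P2 ends]
  n9 'bd': e→10
  n10 'bde': ·  [P3 ends]
  n11 'e': e→12
  n12 'ee': a→13
  n13 'eea': b→14
  n14 'eeab': c→15
  n15 'eeabc': ·  [P4 ends]
  n16 'de': ·  [P5 ends]

Failure links (BFS by depth):
  fail(1) 'd': from fail(0)=0 chase 'd': 0 ⇒ 0;  out=∅∪out(0)=∅
  fail(4) 'b': from fail(0)=0 chase 'b': 0 ⇒ 0;  out=∅∪out(0)=∅
  fail(8) 'c': from fail(0)=0 chase 'c': 0 ⇒ 0;  out={2}∪out(0)={2}
  fail(11) 'e': from fail(0)=0 chase 'e': 0 ⇒ 0;  out=∅∪out(0)=∅
  fail(2) 'da': from fail(1)=0 chase 'a': 0 ⇒ 0;  out=∅∪out(0)=∅
  fail(5) 'bc': from fail(4)=0 chase 'c': 0 ⇒ 8;  out=∅∪out(8)={2}
  fail(9) 'bd': from fail(4)=0 chase 'd': 0 ⇒ 1;  out=∅∪out(1)=∅
  fail(12) 'ee': from fail(11)=0 chase 'e': 0 ⇒ 11;  out=∅∪out(11)=∅
  fail(16) 'de': from fail(1)=0 chase 'e': 0 ⇒ 11;  out={5}∪out(11)={5}
  fail(3) 'dac': from fail(2)=0 chase 'c': 0 ⇒ 8;  out={0}∪out(8)={0,2}
  fail(6) 'bca': from fail(5)=8 chase 'a': 8→0 ⇒ 0;  out=∅∪out(0)=∅
  fail(10) 'bde': from fail(9)=1 chase 'e': 1 ⇒ 16;  out={3}∪out(16)={3,5}
  fail(13) 'eea': from fail(12)=11 chase 'a': 11→0 ⇒ 0;  out=∅∪out(0)=∅
  fail(7) 'bcae': from fail(6)=0 chase 'e': 0 ⇒ 11;  out={1}∪out(11)={1}
  fail(14) 'eeab': from fail(13)=0 chase 'b': 0 ⇒ 4;  out=∅∪out(4)=∅
  fail(15) 'eeabc': from fail(14)=4 chase 'c': 4 ⇒ 5;  out={4}∪out(5)={2,4}

Text stream:
i=0 'd': node 0→1
i=1 'e': node 1→16  ** P5@[0:1]
i=2 'e': node 16→12 ·f
i=3 'a': node 12→13
i=4 'b': node 13→14
i=5 'b': node 14→4 ·f
i=6 'd': node 4→9
i=7 'e': node 9→10  ** P3@[5:7],P5@[6:7]
i=8 'd': node 10→1 ·f
i=9 'c': node 1→8 ·f  ** P2@[9:9]
i=10 'a': node 8→0 ·f
i=11 'b': node 0→4
i=12 'c': node 4→5  ** P2@[12:12]
i=13 'a': node 5→6
i=14 'a': node 6→0 ·f
i=15 'b': node 0→4
i=16 'a': node 4→0 ·f
i=17 'd': node 0→1
i=18 'd': node 1→1 ·f
i=19 'a': node 1→2
i=20 'd': node 2→1 ·f
i=21 'a': node 1→2
i=22 'c': node 2→3  ** P0@[20:22],P2@[22:22]
i=23 'd': node 3→1 ·f
i=24 'e': node 1→16  ** P5@[23:24]

Result: [[1,5],[7,3],[7,5],[9,2],[12,2],[22,0],[22,2],[24,5]]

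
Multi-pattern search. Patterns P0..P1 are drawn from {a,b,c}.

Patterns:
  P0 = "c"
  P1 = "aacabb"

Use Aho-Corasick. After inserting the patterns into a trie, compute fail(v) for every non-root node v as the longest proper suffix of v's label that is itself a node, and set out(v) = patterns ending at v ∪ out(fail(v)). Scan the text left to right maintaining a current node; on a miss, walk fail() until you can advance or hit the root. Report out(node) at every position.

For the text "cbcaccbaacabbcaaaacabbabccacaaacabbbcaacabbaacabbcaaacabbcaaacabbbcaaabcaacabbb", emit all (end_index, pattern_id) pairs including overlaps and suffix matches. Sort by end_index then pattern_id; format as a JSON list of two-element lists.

Build:
Trie (insert patterns):
  n0 'ε': a→2 c→1
  n1 'c': ·  [P0 ends]
  n2 'a': a→3
  n3 'aa': c→4
  n4 'aac': a→5
  n5 'aaca': b→6
  n6 'aacab': b→7
  n7 'aacabb': ·  [P1 ends]

BFS fail/out derivation:
  fail(1) 'c': from fail(0)=0 chase 'c': 0 ⇒ 0;  out={0}∪out(0)={0}
  fail(2) 'a': from fail(0)=0 chase 'a': 0 ⇒ 0;  out=∅∪out(0)=∅
  fail(3) 'aa': from fail(2)=0 chase 'a': 0 ⇒ 2;  out=∅∪out(2)=∅
  fail(4) 'aac': from fail(3)=2 chase 'c': 2→0 ⇒ 1;  out=∅∪out(1)={0}
  fail(5) 'aaca': from fail(4)=1 chase 'a': 1→0 ⇒ 2;  out=∅∪out(2)=∅
  fail(6) 'aacab': from fail(5)=2 chase 'b': 2→0 ⇒ 0;  out=∅∪out(0)=∅
  fail(7) 'aacabb': from fail(6)=0 chase 'b': 0 ⇒ 0;  out={1}∪out(0)={1}

Text stream:
[0] read 'c'  n0⇒n1  ** P0@[0:0]
[1] read 'b'  n1⇒n0 (fail-walked)
[2] read 'c'  n0⇒n1  ** P0@[2:2]
[3] read 'a'  n1⇒n2 (fail-walked)
[4] read 'c'  n2⇒n1 (fail-walked)  ** P0@[4:4]
[5] read 'c'  n1⇒n1 (fail-walked)  ** P0@[5:5]
[6] read 'b'  n1⇒n0 (fail-walked)
[7] read 'a'  n0⇒n2
[8] read 'a'  n2⇒n3
[9] read 'c'  n3⇒n4  ** P0@[9:9]
[10] read 'a'  n4⇒n5
[11] read 'b'  n5⇒n6
[12] read 'b'  n6⇒n7  ** P1@[7:12]
[13] read 'c'  n7⇒n1 (fail-walked)  ** P0@[13:13]
[14] read 'a'  n1⇒n2 (fail-walked)
[15] read 'a'  n2⇒n3
[16] read 'a'  n3⇒n3 (fail-walked)
[17] read 'a'  n3⇒n3 (fail-walked)
[18] read 'c'  n3⇒n4  ** P0@[18:18]
[19] read 'a'  n4⇒n5
[20] read 'b'  n5⇒n6
[21] read 'b'  n6⇒n7  ** P1@[16:21]
[22] read 'a'  n7⇒n2 (fail-walked)
[23] read 'b'  n2⇒n0 (fail-walked)
[24] read 'c'  n0⇒n1  ** P0@[24:24]
[25] read 'c'  n1⇒n1 (fail-walked)  ** P0@[25:25]
[26] read 'a'  n1⇒n2 (fail-walked)
[27] read 'c'  n2⇒n1 (fail-walked)  ** P0@[27:27]
[28] read 'a'  n1⇒n2 (fail-walked)
[29] read 'a'  n2⇒n3
[30] read 'a'  n3⇒n3 (fail-walked)
[31] read 'c'  n3⇒n4  ** P0@[31:31]
[32] read 'a'  n4⇒n5
[33] read 'b'  n5⇒n6
[34] read 'b'  n6⇒n7  ** P1@[29:34]
[35] read 'b'  n7⇒n0 (fail-walked)
[36] read 'c'  n0⇒n1  ** P0@[36:36]
[37] read 'a'  n1⇒n2 (fail-walked)
[38] read 'a'  n2⇒n3
[39] read 'c'  n3⇒n4  ** P0@[39:39]
[40] read 'a'  n4⇒n5
[41] read 'b'  n5⇒n6
[42] read 'b'  n6⇒n7  ** P1@[37:42]
[43] read 'a'  n7⇒n2 (fail-walked)
[44] read 'a'  n2⇒n3
[45] read 'c'  n3⇒n4  ** P0@[45:45]
[46] read 'a'  n4⇒n5
[47] read 'b'  n5⇒n6
[48] read 'b'  n6⇒n7  ** P1@[43:48]
[49] read 'c'  n7⇒n1 (fail-walked)  ** P0@[49:49]
[50] read 'a'  n1⇒n2 (fail-walked)
[51] read 'a'  n2⇒n3
[52] read 'a'  n3⇒n3 (fail-walked)
[53] read 'c'  n3⇒n4  ** P0@[53:53]
[54] read 'a'  n4⇒n5
[55] read 'b'  n5⇒n6
[56] read 'b'  n6⇒n7  ** P1@[51:56]
[57] read 'c'  n7⇒n1 (fail-walked)  ** P0@[57:57]
[58] read 'a'  n1⇒n2 (fail-walked)
[59] read 'a'  n2⇒n3
[60] read 'a'  n3⇒n3 (fail-walked)
[61] read 'c'  n3⇒n4  ** P0@[61:61]
[62] read 'a'  n4⇒n5
[63] read 'b'  n5⇒n6
[64] read 'b'  n6⇒n7  ** P1@[59:64]
[65] read 'b'  n7⇒n0 (fail-walked)
[66] read 'c'  n0⇒n1  ** P0@[66:66]
[67] read 'a'  n1⇒n2 (fail-walked)
[68] read 'a'  n2⇒n3
[69] read 'a'  n3⇒n3 (fail-walked)
[70] read 'b'  n3⇒n0 (fail-walked)
[71] read 'c'  n0⇒n1  ** P0@[71:71]
[72] read 'a'  n1⇒n2 (fail-walked)
[73] read 'a'  n2⇒n3
[74] read 'c'  n3⇒n4  ** P0@[74:74]
[75] read 'a'  n4⇒n5
[76] read 'b'  n5⇒n6
[77] read 'b'  n6⇒n7  ** P1@[72:77]
[78] read 'b'  n7⇒n0 (fail-walked)

Result: [[0,0],[2,0],[4,0],[5,0],[9,0],[12,1],[13,0],[18,0],[21,1],[24,0],[25,0],[27,0],[31,0],[34,1],[36,0],[39,0],[42,1],[45,0],[48,1],[49,0],[53,0],[56,1],[57,0],[61,0],[64,1],[66,0],[71,0],[74,0],[77,1]]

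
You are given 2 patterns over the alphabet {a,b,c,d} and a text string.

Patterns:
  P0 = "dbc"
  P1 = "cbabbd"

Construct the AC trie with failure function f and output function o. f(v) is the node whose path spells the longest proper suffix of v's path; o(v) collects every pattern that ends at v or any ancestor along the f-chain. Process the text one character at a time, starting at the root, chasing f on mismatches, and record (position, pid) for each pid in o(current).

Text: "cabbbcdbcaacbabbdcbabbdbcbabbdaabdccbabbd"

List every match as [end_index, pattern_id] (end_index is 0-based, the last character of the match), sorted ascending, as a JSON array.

Build:
Trie nodes:
  0='ε' goto c→4 d→1
  1='d' goto b→2
  2='db' goto c→3
  3='dbc' goto ·  ←P0
  4='c' goto b→5
  5='cb' goto a→6
  6='cba' goto b→7
  7='cbab' goto b→8
  8='cbabb' goto d→9
  9='cbabbd' goto ·  ←P1

Failure links (BFS by depth):
  fail(1) 'd': from fail(0)=0 chase 'd': 0 ⇒ 0;  out=∅∪out(0)=∅
  fail(4) 'c': from fail(0)=0 chase 'c': 0 ⇒ 0;  out=∅∪out(0)=∅
  fail(2) 'db': from fail(1)=0 chase 'b': 0 ⇒ 0;  out=∅∪out(0)=∅
  fail(5) 'cb': from fail(4)=0 chase 'b': 0 ⇒ 0;  out=∅∪out(0)=∅
  fail(3) 'dbc': from fail(2)=0 chase 'c': 0 ⇒ 4;  out={0}∪out(4)={0}
  fail(6) 'cba': from fail(5)=0 chase 'a': 0 ⇒ 0;  out=∅∪out(0)=∅
  fail(7) 'cbab': from fail(6)=0 chase 'b': 0 ⇒ 0;  out=∅∪out(0)=∅
  fail(8) 'cbabb': from fail(7)=0 chase 'b': 0 ⇒ 0;  out=∅∪out(0)=∅
  fail(9) 'cbabbd': from fail(8)=0 chase 'd': 0 ⇒ 1;  out={1}∪out(1)={1}

Scan:
i=0 'c': node 0→4
i=1 'a': node 4→0 (via fail)
i=2 'b': node 0→0
i=3 'b': node 0→0
i=4 'b': node 0→0
i=5 'c': node 0→4
i=6 'd': node 4→1 (via fail)
i=7 'b': node 1→2
i=8 'c': node 2→3  ** P0@[6:8]
i=9 'a': node 3→0 (via fail)
i=10 'a': node 0→0
i=11 'c': node 0→4
i=12 'b': node 4→5
i=13 'a': node 5→6
i=14 'b': node 6→7
i=15 'b': node 7→8
i=16 'd': node 8→9  ** P1@[11:16]
i=17 'c': node 9→4 (via fail)
i=18 'b': node 4→5
i=19 'a': node 5→6
i=20 'b': node 6→7
i=21 'b': node 7→8
i=22 'd': node 8→9  ** P1@[17:22]
i=23 'b': node 9→2 (via fail)
i=24 'c': node 2→3  ** P0@[22:24]
i=25 'b': node 3→5 (via fail)
i=26 'a': node 5→6
i=27 'b': node 6→7
i=28 'b': node 7→8
i=29 'd': node 8→9  ** P1@[24:29]
i=30 'a': node 9→0 (via fail)
i=31 'a': node 0→0
i=32 'b': node 0→0
i=33 'd': node 0→1
i=34 'c': node 1→4 (via fail)
i=35 'c': node 4→4 (via fail)
i=36 'b': node 4→5
i=37 'a': node 5→6
i=38 'b': node 6→7
i=39 'b': node 7→8
i=40 'd': node 8→9  ** P1@[35:40]

All matches (sorted): [[8,0],[16,1],[22,1],[24,0],[29,1],[40,1]]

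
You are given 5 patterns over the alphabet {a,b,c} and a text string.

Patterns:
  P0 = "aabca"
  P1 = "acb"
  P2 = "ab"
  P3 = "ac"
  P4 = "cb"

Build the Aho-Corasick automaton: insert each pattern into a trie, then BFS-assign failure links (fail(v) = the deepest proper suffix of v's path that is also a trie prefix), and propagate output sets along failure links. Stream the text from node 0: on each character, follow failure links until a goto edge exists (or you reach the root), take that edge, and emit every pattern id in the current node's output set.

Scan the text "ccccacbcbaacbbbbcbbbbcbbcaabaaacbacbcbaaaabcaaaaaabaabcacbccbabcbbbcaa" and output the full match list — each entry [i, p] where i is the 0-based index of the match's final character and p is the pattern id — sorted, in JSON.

Build automaton:
Trie (insert patterns):
  n0 'ε': a→1 c→9
  n1 'a': a→2 b→8 c→6
  n2 'aa': b→3
  n3 'aab': c→4
  n4 'aabc': a→5
  n5 'aabca': ·  [P0 ends]
  n6 'ac': b→7  [P3 ends]
  n7 'acb': ·  [P1 ends]
  n8 'ab': ·  [P2 ends]
  n9 'c': b→10
  n10 'cb': ·  [P4 ends]

BFS fail/out derivation:
  n1('a'): parent n0 fail=0; on 'a' 0 → fail=0;  out ∅∪∅=∅
  n9('c'): parent n0 fail=0; on 'c' 0 → fail=0;  out ∅∪∅=∅
  n2('aa'): parent n1 fail=0; on 'a' 0 → fail=1;  out ∅∪∅=∅
  n6('ac'): parent n1 fail=0; on 'c' 0 → fail=9;  out {3}∪∅={3}
  n8('ab'): parent n1 fail=0; on 'b' 0 → fail=0;  out {2}∪∅={2}
  n10('cb'): parent n9 fail=0; on 'b' 0 → fail=0;  out {4}∪∅={4}
  n3('aab'): parent n2 fail=1; on 'b' 1 → fail=8;  out ∅∪{2}={2}
  n7('acb'): parent n6 fail=9; on 'b' 9 → fail=10;  out {1}∪{4}={1,4}
  n4('aabc'): parent n3 fail=8; on 'c' 8→0 → fail=9;  out ∅∪∅=∅
  n5('aabca'): parent n4 fail=9; on 'a' 9→0 → fail=1;  out {0}∪∅={0}

Text stream:
i=0 'c': node 0→9
i=1 'c': node 9→9 (via fail)
i=2 'c': node 9→9 (via fail)
i=3 'c': node 9→9 (via fail)
i=4 'a': node 9→1 (via fail)
i=5 'c': node 1→6  → match P3@[4:5]
i=6 'b': node 6→7  → match P1@[4:6],P4@[5:6]
i=7 'c': node 7→9 (via fail)
i=8 'b': node 9→10  → match P4@[7:8]
i=9 'a': node 10→1 (via fail)
i=10 'a': node 1→2
i=11 'c': node 2→6 (via fail)  → match P3@[10:11]
i=12 'b': node 6→7  → match P1@[10:12],P4@[11:12]
i=13 'b': node 7→0 (via fail)
i=14 'b': node 0→0
i=15 'b': node 0→0
i=16 'c': node 0→9
i=17 'b': node 9→10  → match P4@[16:17]
i=18 'b': node 10→0 (via fail)
i=19 'b': node 0→0
i=20 'b': node 0→0
i=21 'c': node 0→9
i=22 'b': node 9→10  → match P4@[21:22]
i=23 'b': node 10→0 (via fail)
i=24 'c': node 0→9
i=25 'a': node 9→1 (via fail)
i=26 'a': node 1→2
i=27 'b': node 2→3  → match P2@[26:27]
i=28 'a': node 3→1 (via fail)
i=29 'a': node 1→2
i=30 'a': node 2→2 (via fail)
i=31 'c': node 2→6 (via fail)  → match P3@[30:31]
i=32 'b': node 6→7  → match P1@[30:32],P4@[31:32]
i=33 'a': node 7→1 (via fail)
i=34 'c': node 1→6  → match P3@[33:34]
i=35 'b': node 6→7  → match P1@[33:35],P4@[34:35]
i=36 'c': node 7→9 (via fail)
i=37 'b': node 9→10  → match P4@[36:37]
i=38 'a': node 10→1 (via fail)
i=39 'a': node 1→2
i=40 'a': node 2→2 (via fail)
i=41 'a': node 2→2 (via fail)
i=42 'b': node 2→3  → match P2@[41:42]
i=43 'c': node 3→4
i=44 'a': node 4→5  → match P0@[40:44]
i=45 'a': node 5→2 (via fail)
i=46 'a': node 2→2 (via fail)
i=47 'a': node 2→2 (via fail)
i=48 'a': node 2→2 (via fail)
i=49 'a': node 2→2 (via fail)
i=50 'b': node 2→3  → match P2@[49:50]
i=51 'a': node 3→1 (via fail)
i=52 'a': node 1→2
i=53 'b': node 2→3  → match P2@[52:53]
i=54 'c': node 3→4
i=55 'a': node 4→5  → match P0@[51:55]
i=56 'c': node 5→6 (via fail)  → match P3@[55:56]
i=57 'b': node 6→7  → match P1@[55:57],P4@[56:57]
i=58 'c': node 7→9 (via fail)
i=59 'c': node 9→9 (via fail)
i=60 'b': node 9→10  → match P4@[59:60]
i=61 'a': node 10→1 (via fail)
i=62 'b': node 1→8  → match P2@[61:62]
i=63 'c': node 8→9 (via fail)
i=64 'b': node 9→10  → match P4@[63:64]
i=65 'b': node 10→0 (via fail)
i=66 'b': node 0→0
i=67 'c': node 0→9
i=68 'a': node 9→1 (via fail)
i=69 'a': node 1→2

All matches (sorted): [[5,3],[6,1],[6,4],[8,4],[11,3],[12,1],[12,4],[17,4],[22,4],[27,2],[31,3],[32,1],[32,4],[34,3],[35,1],[35,4],[37,4],[42,2],[44,0],[50,2],[53,2],[55,0],[56,3],[57,1],[57,4],[60,4],[62,2],[64,4]]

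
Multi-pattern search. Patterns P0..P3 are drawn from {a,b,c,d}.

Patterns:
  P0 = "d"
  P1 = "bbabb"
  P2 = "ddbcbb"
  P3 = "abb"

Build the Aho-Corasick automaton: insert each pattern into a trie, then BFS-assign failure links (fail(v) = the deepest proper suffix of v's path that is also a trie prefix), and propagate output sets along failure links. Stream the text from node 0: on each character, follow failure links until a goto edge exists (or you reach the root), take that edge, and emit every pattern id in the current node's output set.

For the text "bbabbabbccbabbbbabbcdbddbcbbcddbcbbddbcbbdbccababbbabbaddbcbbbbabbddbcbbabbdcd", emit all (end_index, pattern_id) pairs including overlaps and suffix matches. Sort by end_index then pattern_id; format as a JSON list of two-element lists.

Build automaton:
Trie (insert patterns):
  0='ε' goto a→12 b→2 d→1
  1='d' goto d→7  [P0 ends]
  2='b' goto b→3
  3='bb' goto a→4
  4='bba' goto b→5
  5='bbab' goto b→6
  6='bbabb' goto ·  [P1 ends]
  7='dd' goto b→8
  8='ddb' goto c→9
  9='ddbc' goto b→10
  10='ddbcb' goto b→11
  11='ddbcbb' goto ·  [P2 ends]
  12='a' goto b→13
  13='ab' goto b→14
  14='abb' goto ·  [P3 ends]

BFS fail/out derivation:
  n1('d'): parent n0 fail=0; on 'd' 0 → fail=0;  out {0}∪∅={0}
  n2('b'): parent n0 fail=0; on 'b' 0 → fail=0;  out ∅∪∅=∅
  n12('a'): parent n0 fail=0; on 'a' 0 → fail=0;  out ∅∪∅=∅
  n3('bb'): parent n2 fail=0; on 'b' 0 → fail=2;  out ∅∪∅=∅
  n7('dd'): parent n1 fail=0; on 'd' 0 → fail=1;  out ∅∪{0}={0}
  n13('ab'): parent n12 fail=0; on 'b' 0 → fail=2;  out ∅∪∅=∅
  n4('bba'): parent n3 fail=2; on 'a' 2→0 → fail=12;  out ∅∪∅=∅
  n8('ddb'): parent n7 fail=1; on 'b' 1→0 → fail=2;  out ∅∪∅=∅
  n14('abb'): parent n13 fail=2; on 'b' 2 → fail=3;  out {3}∪∅={3}
  n5('bbab'): parent n4 fail=12; on 'b' 12 → fail=13;  out ∅∪∅=∅
  n9('ddbc'): parent n8 fail=2; on 'c' 2→0 → fail=0;  out ∅∪∅=∅
  n6('bbabb'): parent n5 fail=13; on 'b' 13 → fail=14;  out {1}∪{3}={1,3}
  n10('ddbcb'): parent n9 fail=0; on 'b' 0 → fail=2;  out ∅∪∅=∅
  n11('ddbcbb'): parent n10 fail=2; on 'b' 2 → fail=3;  out {2}∪∅={2}

Run:
i=0 'b': node 0→2
i=1 'b': node 2→3
i=2 'a': node 3→4
i=3 'b': node 4→5
i=4 'b': node 5→6  → match P1@[0:4],P3@[2:4]
i=5 'a': node 6→4 ·f
i=6 'b': node 4→5
i=7 'b': node 5→6  → match P1@[3:7],P3@[5:7]
i=8 'c': node 6→0 ·f
i=9 'c': node 0→0
i=10 'b': node 0→2
i=11 'a': node 2→12 ·f
i=12 'b': node 12→13
i=13 'b': node 13→14  → match P3@[11:13]
i=14 'b': node 14→3 ·f
i=15 'b': node 3→3 ·f
i=16 'a': node 3→4
i=17 'b': node 4→5
i=18 'b': node 5→6  → match P1@[14:18],P3@[16:18]
i=19 'c': node 6→0 ·f
i=20 'd': node 0→1  → match P0@[20:20]
i=21 'b': node 1→2 ·f
i=22 'd': node 2→1 ·f  → match P0@[22:22]
i=23 'd': node 1→7  → match P0@[23:23]
i=24 'b': node 7→8
i=25 'c': node 8→9
i=26 'b': node 9→10
i=27 'b': node 10→11  → match P2@[22:27]
i=28 'c': node 11→0 ·f
i=29 'd': node 0→1  → match P0@[29:29]
i=30 'd': node 1→7  → match P0@[30:30]
i=31 'b': node 7→8
i=32 'c': node 8→9
i=33 'b': node 9→10
i=34 'b': node 10→11  → match P2@[29:34]
i=35 'd': node 11→1 ·f  → match P0@[35:35]
i=36 'd': node 1→7  → match P0@[36:36]
i=37 'b': node 7→8
i=38 'c': node 8→9
i=39 'b': node 9→10
i=40 'b': node 10→11  → match P2@[35:40]
i=41 'd': node 11→1 ·f  → match P0@[41:41]
i=42 'b': node 1→2 ·f
i=43 'c': node 2→0 ·f
i=44 'c': node 0→0
i=45 'a': node 0→12
i=46 'b': node 12→13
i=47 'a': node 13→12 ·f
i=48 'b': node 12→13
i=49 'b': node 13→14  → match P3@[47:49]
i=50 'b': node 14→3 ·f
i=51 'a': node 3→4
i=52 'b': node 4→5
i=53 'b': node 5→6  → match P1@[49:53],P3@[51:53]
i=54 'a': node 6→4 ·f
i=55 'd': node 4→1 ·f  → match P0@[55:55]
i=56 'd': node 1→7  → match P0@[56:56]
i=57 'b': node 7→8
i=58 'c': node 8→9
i=59 'b': node 9→10
i=60 'b': node 10→11  → match P2@[55:60]
i=61 'b': node 11→3 ·f
i=62 'b': node 3→3 ·f
i=63 'a': node 3→4
i=64 'b': node 4→5
i=65 'b': node 5→6  → match P1@[61:65],P3@[63:65]
i=66 'd': node 6→1 ·f  → match P0@[66:66]
i=67 'd': node 1→7  → match P0@[67:67]
i=68 'b': node 7→8
i=69 'c': node 8→9
i=70 'b': node 9→10
i=71 'b': node 10→11  → match P2@[66:71]
i=72 'a': node 11→4 ·f
i=73 'b': node 4→5
i=74 'b': node 5→6  → match P1@[70:74],P3@[72:74]
i=75 'd': node 6→1 ·f  → match P0@[75:75]
i=76 'c': node 1→0 ·f
i=77 'd': node 0→1  → match P0@[77:77]

Result: [[4,1],[4,3],[7,1],[7,3],[13,3],[18,1],[18,3],[20,0],[22,0],[23,0],[27,2],[29,0],[30,0],[34,2],[35,0],[36,0],[40,2],[41,0],[49,3],[53,1],[53,3],[55,0],[56,0],[60,2],[65,1],[65,3],[66,0],[67,0],[71,2],[74,1],[74,3],[75,0],[77,0]]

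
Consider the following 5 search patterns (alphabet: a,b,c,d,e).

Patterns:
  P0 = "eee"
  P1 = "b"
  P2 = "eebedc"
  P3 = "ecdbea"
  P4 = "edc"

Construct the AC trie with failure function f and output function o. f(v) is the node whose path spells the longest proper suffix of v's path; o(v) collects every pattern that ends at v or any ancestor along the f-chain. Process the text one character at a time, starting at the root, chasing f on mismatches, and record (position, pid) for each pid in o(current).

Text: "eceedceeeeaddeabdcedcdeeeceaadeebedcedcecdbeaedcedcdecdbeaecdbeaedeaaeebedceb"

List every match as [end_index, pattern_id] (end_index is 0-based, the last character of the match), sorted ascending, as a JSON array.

Build:
Trie (insert patterns):
  0='ε' goto b→4 e→1
  1='e' goto c→9 d→14 e→2
  2='ee' goto b→5 e→3
  3='eee' goto ·  [P0 ends]
  4='b' goto ·  [P1 ends]
  5='eeb' goto e→6
  6='eebe' goto d→7
  7='eebed' goto c→8
  8='eebedc' goto ·  [P2 ends]
  9='ec' goto d→10
  10='ecd' goto b→11
  11='ecdb' goto e→12
  12='ecdbe' goto a→13
  13='ecdbea' goto ·  [P3 ends]
  14='ed' goto c→15
  15='edc' goto ·  [P4 ends]

Failure links (BFS by depth):
  n1('e'): parent n0 fail=0; on 'e' 0 → fail=0;  out ∅∪∅=∅
  n4('b'): parent n0 fail=0; on 'b' 0 → fail=0;  out {1}∪∅={1}
  n2('ee'): parent n1 fail=0; on 'e' 0 → fail=1;  out ∅∪∅=∅
  n9('ec'): parent n1 fail=0; on 'c' 0 → fail=0;  out ∅∪∅=∅
  n14('ed'): parent n1 fail=0; on 'd' 0 → fail=0;  out ∅∪∅=∅
  n3('eee'): parent n2 fail=1; on 'e' 1 → fail=2;  out {0}∪∅={0}
  n5('eeb'): parent n2 fail=1; on 'b' 1→0 → fail=4;  out ∅∪{1}={1}
  n10('ecd'): parent n9 fail=0; on 'd' 0 → fail=0;  out ∅∪∅=∅
  n15('edc'): parent n14 fail=0; on 'c' 0 → fail=0;  out {4}∪∅={4}
  n6('eebe'): parent n5 fail=4; on 'e' 4→0 → fail=1;  out ∅∪∅=∅
  n11('ecdb'): parent n10 fail=0; on 'b' 0 → fail=4;  out ∅∪{1}={1}
  n7('eebed'): parent n6 fail=1; on 'd' 1 → fail=14;  out ∅∪∅=∅
  n12('ecdbe'): parent n11 fail=4; on 'e' 4→0 → fail=1;  out ∅∪∅=∅
  n8('eebedc'): parent n7 fail=14; on 'c' 14 → fail=15;  out {2}∪{4}={2,4}
  n13('ecdbea'): parent n12 fail=1; on 'a' 1→0 → fail=0;  out {3}∪∅={3}

Run:
pos 0 'e': at 1
pos 1 'c': at 9
pos 2 'e': at 1 ·f
pos 3 'e': at 2
pos 4 'd': at 14 ·f
pos 5 'c': at 15  → match P4@[3:5]
pos 6 'e': at 1 ·f
pos 7 'e': at 2
pos 8 'e': at 3  → match P0@[6:8]
pos 9 'e': at 3 ·f  → match P0@[7:9]
pos 10 'a': at 0 ·f
pos 11 'd': at 0
pos 12 'd': at 0
pos 13 'e': at 1
pos 14 'a': at 0 ·f
pos 15 'b': at 4  → match P1@[15:15]
pos 16 'd': at 0 ·f
pos 17 'c': at 0
pos 18 'e': at 1
pos 19 'd': at 14
pos 20 'c': at 15  → match P4@[18:20]
pos 21 'd': at 0 ·f
pos 22 'e': at 1
pos 23 'e': at 2
pos 24 'e': at 3  → match P0@[22:24]
pos 25 'c': at 9 ·f
pos 26 'e': at 1 ·f
pos 27 'a': at 0 ·f
pos 28 'a': at 0
pos 29 'd': at 0
pos 30 'e': at 1
pos 31 'e': at 2
pos 32 'b': at 5  → match P1@[32:32]
pos 33 'e': at 6
pos 34 'd': at 7
pos 35 'c': at 8  → match P2@[30:35],P4@[33:35]
pos 36 'e': at 1 ·f
pos 37 'd': at 14
pos 38 'c': at 15  → match P4@[36:38]
pos 39 'e': at 1 ·f
pos 40 'c': at 9
pos 41 'd': at 10
pos 42 'b': at 11  → match P1@[42:42]
pos 43 'e': at 12
pos 44 'a': at 13  → match P3@[39:44]
pos 45 'e': at 1 ·f
pos 46 'd': at 14
pos 47 'c': at 15  → match P4@[45:47]
pos 48 'e': at 1 ·f
pos 49 'd': at 14
pos 50 'c': at 15  → match P4@[48:50]
pos 51 'd': at 0 ·f
pos 52 'e': at 1
pos 53 'c': at 9
pos 54 'd': at 10
pos 55 'b': at 11  → match P1@[55:55]
pos 56 'e': at 12
pos 57 'a': at 13  → match P3@[52:57]
pos 58 'e': at 1 ·f
pos 59 'c': at 9
pos 60 'd': at 10
pos 61 'b': at 11  → match P1@[61:61]
pos 62 'e': at 12
pos 63 'a': at 13  → match P3@[58:63]
pos 64 'e': at 1 ·f
pos 65 'd': at 14
pos 66 'e': at 1 ·f
pos 67 'a': at 0 ·f
pos 68 'a': at 0
pos 69 'e': at 1
pos 70 'e': at 2
pos 71 'b': at 5  → match P1@[71:71]
pos 72 'e': at 6
pos 73 'd': at 7
pos 74 'c': at 8  → match P2@[69:74],P4@[72:74]
pos 75 'e': at 1 ·f
pos 76 'b': at 4 ·f  → match P1@[76:76]

Result: [[5,4],[8,0],[9,0],[15,1],[20,4],[24,0],[32,1],[35,2],[35,4],[38,4],[42,1],[44,3],[47,4],[50,4],[55,1],[57,3],[61,1],[63,3],[71,1],[74,2],[74,4],[76,1]]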